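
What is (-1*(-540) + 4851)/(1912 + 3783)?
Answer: 5391/5695 ≈ 0.94662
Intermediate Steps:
(-1*(-540) + 4851)/(1912 + 3783) = (540 + 4851)/5695 = 5391*(1/5695) = 5391/5695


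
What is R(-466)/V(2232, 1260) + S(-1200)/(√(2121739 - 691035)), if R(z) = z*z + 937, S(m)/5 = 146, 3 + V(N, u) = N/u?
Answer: -7633255/43 + 365*√739/16258 ≈ -1.7752e+5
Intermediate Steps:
V(N, u) = -3 + N/u
S(m) = 730 (S(m) = 5*146 = 730)
R(z) = 937 + z² (R(z) = z² + 937 = 937 + z²)
R(-466)/V(2232, 1260) + S(-1200)/(√(2121739 - 691035)) = (937 + (-466)²)/(-3 + 2232/1260) + 730/(√(2121739 - 691035)) = (937 + 217156)/(-3 + 2232*(1/1260)) + 730/(√1430704) = 218093/(-3 + 62/35) + 730/((44*√739)) = 218093/(-43/35) + 730*(√739/32516) = 218093*(-35/43) + 365*√739/16258 = -7633255/43 + 365*√739/16258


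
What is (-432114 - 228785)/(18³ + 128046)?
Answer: -660899/133878 ≈ -4.9366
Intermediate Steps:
(-432114 - 228785)/(18³ + 128046) = -660899/(5832 + 128046) = -660899/133878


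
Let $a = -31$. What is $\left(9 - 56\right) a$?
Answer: $1457$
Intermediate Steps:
$\left(9 - 56\right) a = \left(9 - 56\right) \left(-31\right) = \left(-47\right) \left(-31\right) = 1457$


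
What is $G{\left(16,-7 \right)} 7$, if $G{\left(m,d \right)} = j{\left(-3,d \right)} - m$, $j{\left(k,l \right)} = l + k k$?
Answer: $-98$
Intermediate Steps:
$j{\left(k,l \right)} = l + k^{2}$
$G{\left(m,d \right)} = 9 + d - m$ ($G{\left(m,d \right)} = \left(d + \left(-3\right)^{2}\right) - m = \left(d + 9\right) - m = \left(9 + d\right) - m = 9 + d - m$)
$G{\left(16,-7 \right)} 7 = \left(9 - 7 - 16\right) 7 = \left(-14\right) 7 = -98$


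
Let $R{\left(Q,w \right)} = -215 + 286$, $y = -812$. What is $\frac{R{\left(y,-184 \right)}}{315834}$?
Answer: $\frac{71}{315834} \approx 0.0002248$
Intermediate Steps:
$R{\left(Q,w \right)} = 71$
$\frac{R{\left(y,-184 \right)}}{315834} = \frac{71}{315834}$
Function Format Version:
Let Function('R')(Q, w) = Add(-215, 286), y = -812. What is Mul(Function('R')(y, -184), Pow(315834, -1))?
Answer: Rational(71, 315834) ≈ 0.00022480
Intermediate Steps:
Function('R')(Q, w) = 71
Mul(Function('R')(y, -184), Pow(315834, -1)) = Mul(71, Pow(315834, -1)) = Mul(71, Rational(1, 315834)) = Rational(71, 315834)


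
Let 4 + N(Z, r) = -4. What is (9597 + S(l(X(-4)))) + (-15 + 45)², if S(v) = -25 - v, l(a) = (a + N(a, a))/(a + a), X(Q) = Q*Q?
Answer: 41887/4 ≈ 10472.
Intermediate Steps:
N(Z, r) = -8 (N(Z, r) = -4 - 4 = -8)
X(Q) = Q²
l(a) = (-8 + a)/(2*a) (l(a) = (a - 8)/(a + a) = (-8 + a)/((2*a)) = (-8 + a)*(1/(2*a)) = (-8 + a)/(2*a))
(9597 + S(l(X(-4)))) + (-15 + 45)² = (9597 + (-25 - (-8 + (-4)²)/(2*((-4)²)))) + (-15 + 45)² = (9597 + (-25 - (-8 + 16)/(2*16))) + 30² = (9597 + (-25 - 8/(2*16))) + 900 = (9597 + (-25 - 1*¼)) + 900 = (9597 + (-25 - ¼)) + 900 = (9597 - 101/4) + 900 = 38287/4 + 900 = 41887/4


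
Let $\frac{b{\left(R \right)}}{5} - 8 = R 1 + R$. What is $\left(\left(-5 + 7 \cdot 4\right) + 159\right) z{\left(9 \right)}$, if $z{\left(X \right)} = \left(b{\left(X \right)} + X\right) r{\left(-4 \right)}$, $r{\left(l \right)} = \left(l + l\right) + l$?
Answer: $-303576$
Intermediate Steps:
$r{\left(l \right)} = 3 l$ ($r{\left(l \right)} = 2 l + l = 3 l$)
$b{\left(R \right)} = 40 + 10 R$ ($b{\left(R \right)} = 40 + 5 \left(R 1 + R\right) = 40 + 5 \left(R + R\right) = 40 + 5 \cdot 2 R = 40 + 10 R$)
$z{\left(X \right)} = -480 - 132 X$ ($z{\left(X \right)} = \left(\left(40 + 10 X\right) + X\right) 3 \left(-4\right) = \left(40 + 11 X\right) \left(-12\right) = -480 - 132 X$)
$\left(\left(-5 + 7 \cdot 4\right) + 159\right) z{\left(9 \right)} = \left(\left(-5 + 7 \cdot 4\right) + 159\right) \left(-480 - 1188\right) = \left(\left(-5 + 28\right) + 159\right) \left(-480 - 1188\right) = \left(23 + 159\right) \left(-1668\right) = 182 \left(-1668\right) = -303576$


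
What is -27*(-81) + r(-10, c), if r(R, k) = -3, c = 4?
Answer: 2184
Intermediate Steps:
-27*(-81) + r(-10, c) = -27*(-81) - 3 = 2187 - 3 = 2184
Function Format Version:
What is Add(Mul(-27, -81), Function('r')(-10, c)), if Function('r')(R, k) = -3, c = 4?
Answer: 2184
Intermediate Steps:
Add(Mul(-27, -81), Function('r')(-10, c)) = Add(Mul(-27, -81), -3) = Add(2187, -3) = 2184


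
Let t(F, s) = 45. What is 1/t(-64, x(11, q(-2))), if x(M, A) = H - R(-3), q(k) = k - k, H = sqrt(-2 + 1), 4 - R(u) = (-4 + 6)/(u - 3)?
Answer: 1/45 ≈ 0.022222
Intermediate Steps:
R(u) = 4 - 2/(-3 + u) (R(u) = 4 - (-4 + 6)/(u - 3) = 4 - 2/(-3 + u))
H = I (H = sqrt(-1) = I ≈ 1.0*I)
q(k) = 0
x(M, A) = -13/3 + I (x(M, A) = I - 2*(-7 + 2*(-3))/(-3 - 3) = I - 2*(-7 - 6)/(-6) = I - 2*(-1)*(-13)/6 = I - 1*13/3 = I - 13/3 = -13/3 + I)
1/t(-64, x(11, q(-2))) = 1/45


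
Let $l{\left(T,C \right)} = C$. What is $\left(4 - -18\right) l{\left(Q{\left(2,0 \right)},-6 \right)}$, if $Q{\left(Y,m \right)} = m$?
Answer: $-132$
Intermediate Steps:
$\left(4 - -18\right) l{\left(Q{\left(2,0 \right)},-6 \right)} = \left(4 - -18\right) \left(-6\right) = \left(4 + 18\right) \left(-6\right) = 22 \left(-6\right) = -132$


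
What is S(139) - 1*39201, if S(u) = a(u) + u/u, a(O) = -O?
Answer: -39339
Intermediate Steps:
S(u) = 1 - u (S(u) = -u + u/u = -u + 1 = 1 - u)
S(139) - 1*39201 = (1 - 1*139) - 1*39201 = (1 - 139) - 39201 = -138 - 39201 = -39339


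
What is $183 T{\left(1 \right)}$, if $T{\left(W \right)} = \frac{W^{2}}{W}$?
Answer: $183$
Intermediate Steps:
$T{\left(W \right)} = W$
$183 T{\left(1 \right)} = 183 \cdot 1 = 183$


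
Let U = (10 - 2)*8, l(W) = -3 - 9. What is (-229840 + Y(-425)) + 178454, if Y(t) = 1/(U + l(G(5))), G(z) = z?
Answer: -2672071/52 ≈ -51386.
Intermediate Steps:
l(W) = -12
U = 64 (U = 8*8 = 64)
Y(t) = 1/52 (Y(t) = 1/(64 - 12) = 1/52)
(-229840 + Y(-425)) + 178454 = (-229840 + 1/52) + 178454 = -11951679/52 + 178454 = -2672071/52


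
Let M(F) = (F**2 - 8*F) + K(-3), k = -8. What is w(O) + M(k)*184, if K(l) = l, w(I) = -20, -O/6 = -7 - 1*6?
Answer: 22980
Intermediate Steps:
O = 78 (O = -6*(-7 - 1*6) = -6*(-7 - 6) = -6*(-13) = 78)
M(F) = -3 + F**2 - 8*F (M(F) = (F**2 - 8*F) - 3 = -3 + F**2 - 8*F)
w(O) + M(k)*184 = -20 + (-3 + (-8)**2 - 8*(-8))*184 = -20 + (-3 + 64 + 64)*184 = -20 + 125*184 = -20 + 23000 = 22980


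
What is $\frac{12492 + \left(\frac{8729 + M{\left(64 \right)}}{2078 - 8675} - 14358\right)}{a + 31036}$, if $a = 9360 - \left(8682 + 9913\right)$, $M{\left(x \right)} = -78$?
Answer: $- \frac{12318653}{143821197} \approx -0.085653$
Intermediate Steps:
$a = -9235$ ($a = 9360 - 18595 = -9235$)
$\frac{12492 + \left(\frac{8729 + M{\left(64 \right)}}{2078 - 8675} - 14358\right)}{a + 31036} = \frac{12492 - \left(14358 - \frac{8729 - 78}{2078 - 8675}\right)}{-9235 + 31036} = \frac{12492 - \left(14358 - \frac{8651}{-6597}\right)}{21801} = \left(12492 + \left(8651 \left(- \frac{1}{6597}\right) - 14358\right)\right) \frac{1}{21801} = \left(12492 - \frac{94728377}{6597}\right) \frac{1}{21801} = \left(- \frac{12318653}{6597}\right) \frac{1}{21801} = - \frac{12318653}{143821197}$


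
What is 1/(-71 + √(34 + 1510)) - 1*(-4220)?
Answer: 14757269/3497 - 2*√386/3497 ≈ 4220.0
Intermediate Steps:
1/(-71 + √(34 + 1510)) - 1*(-4220) = 1/(-71 + √1544) + 4220 = 1/(-71 + 2*√386) + 4220 = 4220 + 1/(-71 + 2*√386)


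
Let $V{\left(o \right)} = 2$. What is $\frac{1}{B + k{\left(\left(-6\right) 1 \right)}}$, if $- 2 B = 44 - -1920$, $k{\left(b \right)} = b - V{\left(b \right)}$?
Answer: $- \frac{1}{990} \approx -0.0010101$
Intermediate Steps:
$k{\left(b \right)} = -2 + b$ ($k{\left(b \right)} = b - 2 = -2 + b$)
$B = -982$ ($B = - \frac{44 - -1920}{2} = - \frac{44 + 1920}{2} = \left(- \frac{1}{2}\right) 1964 = -982$)
$\frac{1}{B + k{\left(\left(-6\right) 1 \right)}} = \frac{1}{-982 - 8} = \frac{1}{-990} = - \frac{1}{990}$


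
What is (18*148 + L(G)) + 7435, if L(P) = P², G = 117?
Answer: 23788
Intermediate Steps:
(18*148 + L(G)) + 7435 = (18*148 + 117²) + 7435 = (2664 + 13689) + 7435 = 16353 + 7435 = 23788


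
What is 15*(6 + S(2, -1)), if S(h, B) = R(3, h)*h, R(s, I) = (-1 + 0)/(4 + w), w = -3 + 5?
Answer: 85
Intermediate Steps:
w = 2
R(s, I) = -⅙ (R(s, I) = (-1 + 0)/(4 + 2) = -1/6 = -1*⅙ = -⅙)
S(h, B) = -h/6
15*(6 + S(2, -1)) = 15*(6 - ⅙*2) = 15*(6 - ⅓) = 15*(17/3) = 85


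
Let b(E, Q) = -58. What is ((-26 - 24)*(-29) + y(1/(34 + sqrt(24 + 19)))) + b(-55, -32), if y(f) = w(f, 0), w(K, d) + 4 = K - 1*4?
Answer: 1540426/1113 - sqrt(43)/1113 ≈ 1384.0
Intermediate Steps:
w(K, d) = -8 + K (w(K, d) = -4 + (K - 1*4) = -4 + (K - 4) = -4 + (-4 + K) = -8 + K)
y(f) = -8 + f
((-26 - 24)*(-29) + y(1/(34 + sqrt(24 + 19)))) + b(-55, -32) = ((-26 - 24)*(-29) + (-8 + 1/(34 + sqrt(24 + 19)))) - 58 = (-50*(-29) + (-8 + 1/(34 + sqrt(43)))) - 58 = (1450 + (-8 + 1/(34 + sqrt(43)))) - 58 = (1442 + 1/(34 + sqrt(43))) - 58 = 1384 + 1/(34 + sqrt(43))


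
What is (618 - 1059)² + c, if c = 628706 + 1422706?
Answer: 2245893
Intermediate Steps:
c = 2051412
(618 - 1059)² + c = (618 - 1059)² + 2051412 = (-441)² + 2051412 = 194481 + 2051412 = 2245893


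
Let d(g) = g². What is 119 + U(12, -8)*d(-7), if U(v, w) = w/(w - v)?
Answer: 693/5 ≈ 138.60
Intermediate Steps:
119 + U(12, -8)*d(-7) = 119 - 1*(-8)/(12 - 1*(-8))*(-7)² = 119 - 1*(-8)/(12 + 8)*49 = 119 - 1*(-8)/20*49 = 119 - 1*(-8)*1/20*49 = 119 + (⅖)*49 = 119 + 98/5 = 693/5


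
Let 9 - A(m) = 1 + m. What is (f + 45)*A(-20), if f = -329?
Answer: -7952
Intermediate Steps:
A(m) = 8 - m (A(m) = 9 - (1 + m) = 9 + (-1 - m) = 8 - m)
(f + 45)*A(-20) = (-329 + 45)*(8 - 1*(-20)) = -284*(8 + 20) = -284*28 = -7952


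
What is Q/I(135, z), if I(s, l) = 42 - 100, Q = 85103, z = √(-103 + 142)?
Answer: -85103/58 ≈ -1467.3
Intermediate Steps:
z = √39 ≈ 6.2450
I(s, l) = -58
Q/I(135, z) = 85103/(-58) = 85103*(-1/58) = -85103/58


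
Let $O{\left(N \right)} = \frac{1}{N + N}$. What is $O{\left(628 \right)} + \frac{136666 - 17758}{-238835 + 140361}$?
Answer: $- \frac{74624987}{61841672} \approx -1.2067$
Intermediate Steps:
$O{\left(N \right)} = \frac{1}{2 N}$
$O{\left(628 \right)} + \frac{136666 - 17758}{-238835 + 140361} = \frac{1}{2 \cdot 628} + \frac{136666 - 17758}{-238835 + 140361} = \frac{1}{2} \cdot \frac{1}{628} + \frac{118908}{-98474} = \frac{1}{1256} + 118908 \left(- \frac{1}{98474}\right) = \frac{1}{1256} - \frac{59454}{49237} = - \frac{74624987}{61841672}$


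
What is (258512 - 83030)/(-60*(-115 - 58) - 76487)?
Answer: -175482/66107 ≈ -2.6545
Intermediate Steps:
(258512 - 83030)/(-60*(-115 - 58) - 76487) = 175482/(-60*(-173) - 76487) = 175482/(10380 - 76487) = 175482/(-66107) = 175482*(-1/66107) = -175482/66107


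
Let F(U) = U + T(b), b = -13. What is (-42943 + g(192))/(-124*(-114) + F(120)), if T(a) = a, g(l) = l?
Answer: -42751/14243 ≈ -3.0015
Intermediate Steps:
F(U) = -13 + U (F(U) = U - 13 = -13 + U)
(-42943 + g(192))/(-124*(-114) + F(120)) = (-42943 + 192)/(-124*(-114) + (-13 + 120)) = -42751/(14136 + 107) = -42751/14243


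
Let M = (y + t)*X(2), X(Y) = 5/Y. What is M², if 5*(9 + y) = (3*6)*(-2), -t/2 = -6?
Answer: 441/4 ≈ 110.25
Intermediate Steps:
t = 12 (t = -2*(-6) = 12)
y = -81/5 (y = -9 + ((3*6)*(-2))/5 = -9 + (18*(-2))/5 = -9 + (⅕)*(-36) = -9 - 36/5 = -81/5 ≈ -16.200)
M = -21/2 (M = (-81/5 + 12)*(5/2) = -21/2 ≈ -10.500)
M² = (-21/2)² = 441/4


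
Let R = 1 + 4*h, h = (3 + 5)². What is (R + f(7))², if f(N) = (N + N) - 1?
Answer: 72900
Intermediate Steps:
f(N) = -1 + 2*N (f(N) = 2*N - 1 = -1 + 2*N)
h = 64 (h = 8² = 64)
R = 257 (R = 1 + 4*64 = 1 + 256 = 257)
(R + f(7))² = (257 + (-1 + 2*7))² = (257 + (-1 + 14))² = (257 + 13)² = 270² = 72900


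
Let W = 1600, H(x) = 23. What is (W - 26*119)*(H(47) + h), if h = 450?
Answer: -706662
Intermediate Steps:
(W - 26*119)*(H(47) + h) = (1600 - 26*119)*(23 + 450) = (1600 - 3094)*473 = -1494*473 = -706662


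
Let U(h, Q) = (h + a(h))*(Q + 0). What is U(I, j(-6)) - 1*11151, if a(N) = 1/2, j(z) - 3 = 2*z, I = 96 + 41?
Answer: -24777/2 ≈ -12389.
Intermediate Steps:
I = 137
j(z) = 3 + 2*z
a(N) = ½
U(h, Q) = Q*(½ + h) (U(h, Q) = (h + ½)*(Q + 0) = (½ + h)*Q = Q*(½ + h))
U(I, j(-6)) - 1*11151 = (3 + 2*(-6))*(½ + 137) - 1*11151 = (3 - 12)*(275/2) - 11151 = -9*275/2 - 11151 = -2475/2 - 11151 = -24777/2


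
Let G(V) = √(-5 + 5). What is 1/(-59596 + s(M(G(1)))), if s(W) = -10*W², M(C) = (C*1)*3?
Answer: -1/59596 ≈ -1.6780e-5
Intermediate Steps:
G(V) = 0 (G(V) = √0 = 0)
M(C) = 3*C (M(C) = C*3 = 3*C)
1/(-59596 + s(M(G(1)))) = 1/(-59596 - 10*(3*0)²) = 1/(-59596 - 10*0²) = 1/(-59596 - 10*0) = 1/(-59596 + 0) = 1/(-59596) = -1/59596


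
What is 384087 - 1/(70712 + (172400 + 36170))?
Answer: 107268585533/279282 ≈ 3.8409e+5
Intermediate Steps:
384087 - 1/(70712 + (172400 + 36170)) = 384087 - 1/(70712 + 208570) = 384087 - 1/279282 = 107268585533/279282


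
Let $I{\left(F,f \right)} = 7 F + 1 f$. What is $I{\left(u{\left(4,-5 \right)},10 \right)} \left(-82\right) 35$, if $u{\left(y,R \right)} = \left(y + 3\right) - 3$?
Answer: $-109060$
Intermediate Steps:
$u{\left(y,R \right)} = y$ ($u{\left(y,R \right)} = \left(3 + y\right) - 3 = y$)
$I{\left(F,f \right)} = f + 7 F$ ($I{\left(F,f \right)} = 7 F + f = f + 7 F$)
$I{\left(u{\left(4,-5 \right)},10 \right)} \left(-82\right) 35 = \left(10 + 7 \cdot 4\right) \left(-82\right) 35 = \left(10 + 28\right) \left(-82\right) 35 = 38 \left(-82\right) 35 = \left(-3116\right) 35 = -109060$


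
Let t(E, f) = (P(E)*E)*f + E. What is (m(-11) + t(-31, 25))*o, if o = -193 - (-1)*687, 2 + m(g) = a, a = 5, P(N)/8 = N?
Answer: 94932968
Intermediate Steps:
P(N) = 8*N
t(E, f) = E + 8*f*E² (t(E, f) = ((8*E)*E)*f + E = (8*E²)*f + E = 8*f*E² + E = E + 8*f*E²)
m(g) = 3 (m(g) = -2 + 5 = 3)
o = 494 (o = -193 - 1*(-687) = -193 + 687 = 494)
(m(-11) + t(-31, 25))*o = (3 - 31*(1 + 8*(-31)*25))*494 = (3 - 31*(1 - 6200))*494 = (3 - 31*(-6199))*494 = (3 + 192169)*494 = 192172*494 = 94932968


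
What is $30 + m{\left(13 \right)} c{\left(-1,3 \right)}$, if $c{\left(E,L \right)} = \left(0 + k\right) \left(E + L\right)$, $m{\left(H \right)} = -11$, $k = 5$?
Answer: $-80$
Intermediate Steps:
$c{\left(E,L \right)} = 5 E + 5 L$ ($c{\left(E,L \right)} = \left(0 + 5\right) \left(E + L\right) = 5 \left(E + L\right) = 5 E + 5 L$)
$30 + m{\left(13 \right)} c{\left(-1,3 \right)} = 30 - 11 \left(5 \left(-1\right) + 5 \cdot 3\right) = 30 - 11 \left(-5 + 15\right) = 30 - 110 = -80$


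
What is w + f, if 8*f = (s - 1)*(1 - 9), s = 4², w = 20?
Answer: 5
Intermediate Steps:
s = 16
f = -15 (f = ((16 - 1)*(1 - 9))/8 = (15*(-8))/8 = (⅛)*(-120) = -15)
w + f = 20 - 15 = 5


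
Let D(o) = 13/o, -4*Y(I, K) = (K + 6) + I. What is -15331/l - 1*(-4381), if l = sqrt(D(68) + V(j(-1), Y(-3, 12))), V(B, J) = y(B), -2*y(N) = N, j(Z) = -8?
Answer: 4381 - 30662*sqrt(4845)/285 ≈ -3107.6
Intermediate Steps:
Y(I, K) = -3/2 - I/4 - K/4 (Y(I, K) = -((K + 6) + I)/4 = -((6 + K) + I)/4 = -(6 + I + K)/4 = -3/2 - I/4 - K/4)
y(N) = -N/2
V(B, J) = -B/2
l = sqrt(4845)/34 (l = sqrt(13/68 - 1/2*(-8)) = sqrt(13*(1/68) + 4) = sqrt(13/68 + 4) = sqrt(285/68) = sqrt(4845)/34 ≈ 2.0472)
-15331/l - 1*(-4381) = -15331*2*sqrt(4845)/285 - 1*(-4381) = -30662*sqrt(4845)/285 + 4381 = 4381 - 30662*sqrt(4845)/285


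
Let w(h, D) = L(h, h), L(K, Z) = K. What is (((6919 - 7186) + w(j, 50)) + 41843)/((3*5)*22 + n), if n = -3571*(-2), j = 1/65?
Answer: 2702441/485680 ≈ 5.5642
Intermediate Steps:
j = 1/65 ≈ 0.015385
w(h, D) = h
n = 7142
(((6919 - 7186) + w(j, 50)) + 41843)/((3*5)*22 + n) = (((6919 - 7186) + 1/65) + 41843)/((3*5)*22 + 7142) = ((-267 + 1/65) + 41843)/(15*22 + 7142) = (-17354/65 + 41843)/(330 + 7142) = (2702441/65)/7472 = (2702441/65)*(1/7472) = 2702441/485680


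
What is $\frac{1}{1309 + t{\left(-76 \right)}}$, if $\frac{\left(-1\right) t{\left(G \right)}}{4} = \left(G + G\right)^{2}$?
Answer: $- \frac{1}{91107} \approx -1.0976 \cdot 10^{-5}$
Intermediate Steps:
$t{\left(G \right)} = - 16 G^{2}$ ($t{\left(G \right)} = - 4 \left(G + G\right)^{2} = - 4 \left(2 G\right)^{2} = - 4 \cdot 4 G^{2} = - 16 G^{2}$)
$\frac{1}{1309 + t{\left(-76 \right)}} = \frac{1}{1309 - 16 \left(-76\right)^{2}} = \frac{1}{1309 - 92416} = \frac{1}{-91107} = - \frac{1}{91107}$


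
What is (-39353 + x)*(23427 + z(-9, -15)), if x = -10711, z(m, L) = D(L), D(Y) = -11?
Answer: -1172298624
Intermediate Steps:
z(m, L) = -11
(-39353 + x)*(23427 + z(-9, -15)) = (-39353 - 10711)*(23427 - 11) = -50064*23416 = -1172298624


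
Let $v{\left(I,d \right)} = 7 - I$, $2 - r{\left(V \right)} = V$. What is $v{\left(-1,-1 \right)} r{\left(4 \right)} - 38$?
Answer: $-54$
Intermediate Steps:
$r{\left(V \right)} = 2 - V$
$v{\left(-1,-1 \right)} r{\left(4 \right)} - 38 = \left(7 - -1\right) \left(2 - 4\right) - 38 = \left(7 + 1\right) \left(2 - 4\right) - 38 = 8 \left(-2\right) - 38 = -16 - 38 = -54$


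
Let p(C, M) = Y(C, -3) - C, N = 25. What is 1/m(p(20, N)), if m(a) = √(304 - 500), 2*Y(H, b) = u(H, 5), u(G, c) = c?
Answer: -I/14 ≈ -0.071429*I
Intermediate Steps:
Y(H, b) = 5/2 (Y(H, b) = (½)*5 = 5/2)
p(C, M) = 5/2 - C
m(a) = 14*I (m(a) = √(-196) = 14*I)
1/m(p(20, N)) = 1/(14*I) = -I/14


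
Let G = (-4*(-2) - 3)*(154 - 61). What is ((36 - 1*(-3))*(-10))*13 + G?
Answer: -4605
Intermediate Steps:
G = 465 (G = (8 - 3)*93 = 5*93 = 465)
((36 - 1*(-3))*(-10))*13 + G = ((36 - 1*(-3))*(-10))*13 + 465 = ((36 + 3)*(-10))*13 + 465 = (39*(-10))*13 + 465 = -390*13 + 465 = -5070 + 465 = -4605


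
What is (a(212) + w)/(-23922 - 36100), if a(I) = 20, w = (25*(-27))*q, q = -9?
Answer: -6095/60022 ≈ -0.10155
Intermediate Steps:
w = 6075 (w = (25*(-27))*(-9) = -675*(-9) = 6075)
(a(212) + w)/(-23922 - 36100) = (20 + 6075)/(-23922 - 36100) = 6095/(-60022) = 6095*(-1/60022) = -6095/60022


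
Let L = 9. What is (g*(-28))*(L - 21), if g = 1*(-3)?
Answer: -1008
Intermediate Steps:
g = -3
(g*(-28))*(L - 21) = (-3*(-28))*(9 - 21) = 84*(-12) = -1008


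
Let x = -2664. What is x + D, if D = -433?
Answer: -3097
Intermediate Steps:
x + D = -2664 - 433 = -3097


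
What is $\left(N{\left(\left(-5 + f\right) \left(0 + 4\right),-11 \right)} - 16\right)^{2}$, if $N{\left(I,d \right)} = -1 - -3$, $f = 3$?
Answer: $196$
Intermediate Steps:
$N{\left(I,d \right)} = 2$ ($N{\left(I,d \right)} = -1 + 3 = 2$)
$\left(N{\left(\left(-5 + f\right) \left(0 + 4\right),-11 \right)} - 16\right)^{2} = \left(2 - 16\right)^{2} = \left(-14\right)^{2} = 196$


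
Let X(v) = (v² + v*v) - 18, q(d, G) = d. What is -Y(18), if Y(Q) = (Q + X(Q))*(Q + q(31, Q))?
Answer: -31752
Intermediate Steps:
X(v) = -18 + 2*v² (X(v) = (v² + v²) - 18 = 2*v² - 18 = -18 + 2*v²)
Y(Q) = (31 + Q)*(-18 + Q + 2*Q²) (Y(Q) = (Q + (-18 + 2*Q²))*(Q + 31) = (-18 + Q + 2*Q²)*(31 + Q) = (31 + Q)*(-18 + Q + 2*Q²))
-Y(18) = -(-558 + 2*18³ + 13*18 + 63*18²) = -(-558 + 2*5832 + 234 + 63*324) = -(-558 + 11664 + 234 + 20412) = -1*31752 = -31752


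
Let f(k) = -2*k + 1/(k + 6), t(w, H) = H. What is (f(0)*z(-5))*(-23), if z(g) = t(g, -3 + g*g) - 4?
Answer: -69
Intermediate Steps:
f(k) = 1/(6 + k) - 2*k (f(k) = -2*k + 1/(6 + k) = 1/(6 + k) - 2*k)
z(g) = -7 + g² (z(g) = (-3 + g*g) - 4 = (-3 + g²) - 4 = -7 + g²)
(f(0)*z(-5))*(-23) = (((1 - 12*0 - 2*0²)/(6 + 0))*(-7 + (-5)²))*(-23) = (((1 + 0 - 2*0)/6)*(-7 + 25))*(-23) = (((1 + 0 + 0)/6)*18)*(-23) = (((⅙)*1)*18)*(-23) = ((⅙)*18)*(-23) = 3*(-23) = -69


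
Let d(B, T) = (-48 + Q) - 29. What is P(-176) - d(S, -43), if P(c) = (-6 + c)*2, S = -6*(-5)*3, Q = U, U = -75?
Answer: -212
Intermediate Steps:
Q = -75
S = 90 (S = 30*3 = 90)
d(B, T) = -152 (d(B, T) = (-48 - 75) - 29 = -123 - 29 = -152)
P(c) = -12 + 2*c
P(-176) - d(S, -43) = (-12 + 2*(-176)) - 1*(-152) = (-12 - 352) + 152 = -364 + 152 = -212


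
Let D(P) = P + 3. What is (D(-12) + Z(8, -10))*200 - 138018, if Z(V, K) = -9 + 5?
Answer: -140618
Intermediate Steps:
Z(V, K) = -4
D(P) = 3 + P
(D(-12) + Z(8, -10))*200 - 138018 = ((3 - 12) - 4)*200 - 138018 = (-9 - 4)*200 - 138018 = -13*200 - 138018 = -2600 - 138018 = -140618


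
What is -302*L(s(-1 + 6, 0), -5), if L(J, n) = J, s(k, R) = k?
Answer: -1510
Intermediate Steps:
-302*L(s(-1 + 6, 0), -5) = -302*(-1 + 6) = -302*5 = -1510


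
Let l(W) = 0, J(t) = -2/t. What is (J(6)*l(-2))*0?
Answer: 0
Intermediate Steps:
(J(6)*l(-2))*0 = (-2/6*0)*0 = (-2*⅙*0)*0 = -⅓*0*0 = 0*0 = 0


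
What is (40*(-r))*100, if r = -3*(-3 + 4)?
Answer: 12000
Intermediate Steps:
r = -3 (r = -3*1 = -3)
(40*(-r))*100 = (40*(-1*(-3)))*100 = (40*3)*100 = 120*100 = 12000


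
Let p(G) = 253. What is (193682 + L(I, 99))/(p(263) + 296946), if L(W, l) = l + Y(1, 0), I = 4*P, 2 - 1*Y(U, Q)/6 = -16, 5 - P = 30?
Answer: 193889/297199 ≈ 0.65239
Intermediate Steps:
P = -25 (P = 5 - 1*30 = 5 - 30 = -25)
Y(U, Q) = 108 (Y(U, Q) = 12 - 6*(-16) = 12 + 96 = 108)
I = -100 (I = 4*(-25) = -100)
L(W, l) = 108 + l (L(W, l) = l + 108 = 108 + l)
(193682 + L(I, 99))/(p(263) + 296946) = (193682 + (108 + 99))/(253 + 296946) = (193682 + 207)/297199 = 193889*(1/297199) = 193889/297199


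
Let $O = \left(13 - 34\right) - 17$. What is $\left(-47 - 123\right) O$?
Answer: $6460$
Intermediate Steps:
$O = -38$ ($O = -21 - 17 = -38$)
$\left(-47 - 123\right) O = \left(-47 - 123\right) \left(-38\right) = \left(-170\right) \left(-38\right) = 6460$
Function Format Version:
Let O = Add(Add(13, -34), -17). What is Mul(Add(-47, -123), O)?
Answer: 6460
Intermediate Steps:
O = -38 (O = Add(-21, -17) = -38)
Mul(Add(-47, -123), O) = Mul(Add(-47, -123), -38) = Mul(-170, -38) = 6460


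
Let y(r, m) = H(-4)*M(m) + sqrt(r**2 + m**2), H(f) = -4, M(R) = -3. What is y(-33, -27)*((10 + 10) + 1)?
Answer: 252 + 63*sqrt(202) ≈ 1147.4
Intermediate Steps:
y(r, m) = 12 + sqrt(m**2 + r**2) (y(r, m) = -4*(-3) + sqrt(r**2 + m**2) = 12 + sqrt(m**2 + r**2))
y(-33, -27)*((10 + 10) + 1) = (12 + sqrt((-27)**2 + (-33)**2))*((10 + 10) + 1) = (12 + sqrt(729 + 1089))*(20 + 1) = (12 + sqrt(1818))*21 = (12 + 3*sqrt(202))*21 = 252 + 63*sqrt(202)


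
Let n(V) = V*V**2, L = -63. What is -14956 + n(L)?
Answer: -265003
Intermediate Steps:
n(V) = V**3
-14956 + n(L) = -14956 + (-63)**3 = -14956 - 250047 = -265003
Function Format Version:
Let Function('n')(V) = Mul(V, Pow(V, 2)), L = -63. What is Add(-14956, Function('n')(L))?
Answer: -265003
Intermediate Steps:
Function('n')(V) = Pow(V, 3)
Add(-14956, Function('n')(L)) = Add(-14956, Pow(-63, 3)) = Add(-14956, -250047) = -265003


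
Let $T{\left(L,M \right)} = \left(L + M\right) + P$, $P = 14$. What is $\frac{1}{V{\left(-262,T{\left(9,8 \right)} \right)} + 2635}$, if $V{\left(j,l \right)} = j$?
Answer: $\frac{1}{2373} \approx 0.00042141$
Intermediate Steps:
$T{\left(L,M \right)} = 14 + L + M$ ($T{\left(L,M \right)} = \left(L + M\right) + 14 = 14 + L + M$)
$\frac{1}{V{\left(-262,T{\left(9,8 \right)} \right)} + 2635} = \frac{1}{-262 + 2635} = \frac{1}{2373}$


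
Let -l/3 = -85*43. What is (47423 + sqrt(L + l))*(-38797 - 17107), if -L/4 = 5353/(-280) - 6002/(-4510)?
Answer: -2651135392 - 27952*sqrt(10999341489290)/15785 ≈ -2.6570e+9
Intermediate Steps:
l = 10965 (l = -(-255)*43 = -3*(-3655) = 10965)
L = 2246147/31570 (L = -4*(5353/(-280) - 6002/(-4510)) = -4*(5353*(-1/280) - 6002*(-1/4510)) = -4*(-5353/280 + 3001/2255) = -4*(-2246147/126280) = 2246147/31570 ≈ 71.148)
(47423 + sqrt(L + l))*(-38797 - 17107) = (47423 + sqrt(2246147/31570 + 10965))*(-38797 - 17107) = (47423 + sqrt(348411197/31570))*(-55904) = (47423 + sqrt(10999341489290)/31570)*(-55904) = -2651135392 - 27952*sqrt(10999341489290)/15785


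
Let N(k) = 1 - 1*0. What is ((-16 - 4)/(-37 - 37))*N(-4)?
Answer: 10/37 ≈ 0.27027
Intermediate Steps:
N(k) = 1 (N(k) = 1 + 0 = 1)
((-16 - 4)/(-37 - 37))*N(-4) = ((-16 - 4)/(-37 - 37))*1 = -20/(-74)*1 = -20*(-1/74)*1 = (10/37)*1 = 10/37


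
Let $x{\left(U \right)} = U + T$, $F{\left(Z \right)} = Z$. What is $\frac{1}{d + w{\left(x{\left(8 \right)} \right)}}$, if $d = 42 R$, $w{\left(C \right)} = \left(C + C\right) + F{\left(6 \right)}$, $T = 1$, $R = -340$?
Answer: $- \frac{1}{14256} \approx -7.0146 \cdot 10^{-5}$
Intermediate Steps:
$x{\left(U \right)} = 1 + U$ ($x{\left(U \right)} = U + 1 = 1 + U$)
$w{\left(C \right)} = 6 + 2 C$ ($w{\left(C \right)} = \left(C + C\right) + 6 = 2 C + 6 = 6 + 2 C$)
$d = -14280$ ($d = 42 \left(-340\right) = -14280$)
$\frac{1}{d + w{\left(x{\left(8 \right)} \right)}} = \frac{1}{-14280 + \left(6 + 2 \left(1 + 8\right)\right)} = \frac{1}{-14280 + \left(6 + 2 \cdot 9\right)} = \frac{1}{-14280 + \left(6 + 18\right)} = \frac{1}{-14280 + 24} = \frac{1}{-14256} = - \frac{1}{14256}$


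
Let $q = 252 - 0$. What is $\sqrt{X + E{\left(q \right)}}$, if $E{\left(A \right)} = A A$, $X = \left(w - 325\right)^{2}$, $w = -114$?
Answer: $5 \sqrt{10249} \approx 506.19$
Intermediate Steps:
$q = 252$ ($q = 252 + 0 = 252$)
$X = 192721$ ($X = \left(-114 - 325\right)^{2} = \left(-439\right)^{2} = 192721$)
$E{\left(A \right)} = A^{2}$
$\sqrt{X + E{\left(q \right)}} = \sqrt{192721 + 252^{2}} = \sqrt{192721 + 63504} = \sqrt{256225} = 5 \sqrt{10249}$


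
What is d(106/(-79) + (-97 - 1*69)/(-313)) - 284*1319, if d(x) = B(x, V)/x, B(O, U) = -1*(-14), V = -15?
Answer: -3758120161/10032 ≈ -3.7461e+5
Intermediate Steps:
B(O, U) = 14
d(x) = 14/x
d(106/(-79) + (-97 - 1*69)/(-313)) - 284*1319 = 14/(106/(-79) + (-97 - 1*69)/(-313)) - 284*1319 = 14/(106*(-1/79) + (-97 - 69)*(-1/313)) - 1*374596 = 14/(-106/79 - 166*(-1/313)) - 374596 = 14/(-106/79 + 166/313) - 374596 = 14/(-20064/24727) - 374596 = 14*(-24727/20064) - 374596 = -173089/10032 - 374596 = -3758120161/10032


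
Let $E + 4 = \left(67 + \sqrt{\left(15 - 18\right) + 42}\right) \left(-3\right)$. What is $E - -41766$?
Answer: $41561 - 3 \sqrt{39} \approx 41542.0$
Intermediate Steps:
$E = -205 - 3 \sqrt{39}$ ($E = -4 + \left(67 + \sqrt{\left(15 - 18\right) + 42}\right) \left(-3\right) = -4 + \left(67 + \sqrt{-3 + 42}\right) \left(-3\right) = -4 + \left(67 + \sqrt{39}\right) \left(-3\right) = -4 - \left(201 + 3 \sqrt{39}\right) = -205 - 3 \sqrt{39} \approx -223.74$)
$E - -41766 = \left(-205 - 3 \sqrt{39}\right) - -41766 = \left(-205 - 3 \sqrt{39}\right) + 41766 = 41561 - 3 \sqrt{39}$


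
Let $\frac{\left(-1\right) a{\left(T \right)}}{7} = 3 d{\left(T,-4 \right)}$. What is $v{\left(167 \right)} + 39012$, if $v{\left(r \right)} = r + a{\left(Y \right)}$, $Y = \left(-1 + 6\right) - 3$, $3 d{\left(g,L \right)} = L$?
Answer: $39207$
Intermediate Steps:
$d{\left(g,L \right)} = \frac{L}{3}$
$Y = 2$ ($Y = 5 - 3 = 2$)
$a{\left(T \right)} = 28$ ($a{\left(T \right)} = - 7 \cdot 3 \cdot \frac{1}{3} \left(-4\right) = - 7 \cdot 3 \left(- \frac{4}{3}\right) = \left(-7\right) \left(-4\right) = 28$)
$v{\left(r \right)} = 28 + r$ ($v{\left(r \right)} = r + 28 = 28 + r$)
$v{\left(167 \right)} + 39012 = \left(28 + 167\right) + 39012 = 195 + 39012 = 39207$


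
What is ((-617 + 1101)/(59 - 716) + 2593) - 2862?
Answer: -177217/657 ≈ -269.74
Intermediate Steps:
((-617 + 1101)/(59 - 716) + 2593) - 2862 = (484/(-657) + 2593) - 2862 = (484*(-1/657) + 2593) - 2862 = (-484/657 + 2593) - 2862 = 1703117/657 - 2862 = -177217/657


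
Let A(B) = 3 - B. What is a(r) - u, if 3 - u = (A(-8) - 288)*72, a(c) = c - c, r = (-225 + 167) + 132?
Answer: -19947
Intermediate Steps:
r = 74 (r = -58 + 132 = 74)
a(c) = 0
u = 19947 (u = 3 - ((3 - 1*(-8)) - 288)*72 = 3 - ((3 + 8) - 288)*72 = 3 - (11 - 288)*72 = 3 - (-277)*72 = 3 - 1*(-19944) = 3 + 19944 = 19947)
a(r) - u = 0 - 1*19947 = 0 - 19947 = -19947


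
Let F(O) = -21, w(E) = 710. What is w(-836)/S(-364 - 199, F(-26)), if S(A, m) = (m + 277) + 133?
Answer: 710/389 ≈ 1.8252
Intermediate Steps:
S(A, m) = 410 + m (S(A, m) = (277 + m) + 133 = 410 + m)
w(-836)/S(-364 - 199, F(-26)) = 710/(410 - 21) = 710/389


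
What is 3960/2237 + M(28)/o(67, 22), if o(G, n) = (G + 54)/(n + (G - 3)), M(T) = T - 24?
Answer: 1248688/270677 ≈ 4.6132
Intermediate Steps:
M(T) = -24 + T
o(G, n) = (54 + G)/(-3 + G + n) (o(G, n) = (54 + G)/(n + (-3 + G)) = (54 + G)/(-3 + G + n))
3960/2237 + M(28)/o(67, 22) = 3960/2237 + (-24 + 28)/(((54 + 67)/(-3 + 67 + 22))) = 3960*(1/2237) + 4/((121/86)) = 3960/2237 + 4/(((1/86)*121)) = 3960/2237 + 4/(121/86) = 3960/2237 + 4*(86/121) = 3960/2237 + 344/121 = 1248688/270677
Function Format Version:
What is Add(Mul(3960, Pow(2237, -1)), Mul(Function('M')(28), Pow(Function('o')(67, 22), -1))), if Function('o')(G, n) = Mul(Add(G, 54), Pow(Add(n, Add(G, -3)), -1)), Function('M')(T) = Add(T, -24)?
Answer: Rational(1248688, 270677) ≈ 4.6132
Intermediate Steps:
Function('M')(T) = Add(-24, T)
Function('o')(G, n) = Mul(Pow(Add(-3, G, n), -1), Add(54, G)) (Function('o')(G, n) = Mul(Add(54, G), Pow(Add(n, Add(-3, G)), -1)) = Mul(Add(54, G), Pow(Add(-3, G, n), -1)) = Mul(Pow(Add(-3, G, n), -1), Add(54, G)))
Add(Mul(3960, Pow(2237, -1)), Mul(Function('M')(28), Pow(Function('o')(67, 22), -1))) = Add(Mul(3960, Pow(2237, -1)), Mul(Add(-24, 28), Pow(Mul(Pow(Add(-3, 67, 22), -1), Add(54, 67)), -1))) = Add(Mul(3960, Rational(1, 2237)), Mul(4, Pow(Mul(Pow(86, -1), 121), -1))) = Add(Rational(3960, 2237), Mul(4, Pow(Mul(Rational(1, 86), 121), -1))) = Add(Rational(3960, 2237), Mul(4, Pow(Rational(121, 86), -1))) = Add(Rational(3960, 2237), Mul(4, Rational(86, 121))) = Add(Rational(3960, 2237), Rational(344, 121)) = Rational(1248688, 270677)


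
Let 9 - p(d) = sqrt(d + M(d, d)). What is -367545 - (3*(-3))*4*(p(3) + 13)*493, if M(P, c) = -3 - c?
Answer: 22911 - 17748*I*sqrt(3) ≈ 22911.0 - 30740.0*I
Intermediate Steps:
p(d) = 9 - I*sqrt(3) (p(d) = 9 - sqrt(d + (-3 - d)) = 9 - sqrt(-3) = 9 - I*sqrt(3))
-367545 - (3*(-3))*4*(p(3) + 13)*493 = -367545 - (3*(-3))*4*((9 - I*sqrt(3)) + 13)*493 = -367545 - (-9*4)*(22 - I*sqrt(3))*493 = -367545 - (-36)*(10846 - 493*I*sqrt(3)) = -367545 - (-390456 + 17748*I*sqrt(3)) = -367545 + (390456 - 17748*I*sqrt(3)) = 22911 - 17748*I*sqrt(3)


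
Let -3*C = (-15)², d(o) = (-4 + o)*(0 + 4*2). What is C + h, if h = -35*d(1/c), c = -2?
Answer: 1185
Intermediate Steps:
d(o) = -32 + 8*o (d(o) = (-4 + o)*(0 + 8) = (-4 + o)*8 = -32 + 8*o)
C = -75 (C = -⅓*(-15)² = -⅓*225 = -75)
h = 1260 (h = -35*(-32 + 8/(-2)) = -35*(-32 + 8*(-½)) = -35*(-32 - 4) = -35*(-36) = 1260)
C + h = -75 + 1260 = 1185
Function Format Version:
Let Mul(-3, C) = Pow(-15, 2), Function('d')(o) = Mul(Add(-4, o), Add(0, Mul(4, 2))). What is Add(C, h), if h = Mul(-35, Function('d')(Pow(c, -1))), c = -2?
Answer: 1185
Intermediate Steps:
Function('d')(o) = Add(-32, Mul(8, o)) (Function('d')(o) = Mul(Add(-4, o), Add(0, 8)) = Mul(Add(-4, o), 8) = Add(-32, Mul(8, o)))
C = -75 (C = Mul(Rational(-1, 3), Pow(-15, 2)) = Mul(Rational(-1, 3), 225) = -75)
h = 1260 (h = Mul(-35, Add(-32, Mul(8, Pow(-2, -1)))) = Mul(-35, Add(-32, Mul(8, Rational(-1, 2)))) = Mul(-35, Add(-32, -4)) = Mul(-35, -36) = 1260)
Add(C, h) = Add(-75, 1260) = 1185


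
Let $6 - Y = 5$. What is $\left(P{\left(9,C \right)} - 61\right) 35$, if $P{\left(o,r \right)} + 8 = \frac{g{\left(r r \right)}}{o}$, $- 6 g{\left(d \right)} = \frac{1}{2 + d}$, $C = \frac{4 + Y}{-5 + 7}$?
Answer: $- \frac{2151835}{891} \approx -2415.1$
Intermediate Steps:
$Y = 1$ ($Y = 6 - 5 = 1$)
$C = \frac{5}{2}$ ($C = \frac{4 + 1}{-5 + 7} = \frac{5}{2} \approx 2.5$)
$g{\left(d \right)} = - \frac{1}{6 \left(2 + d\right)}$
$P{\left(o,r \right)} = -8 - \frac{1}{o \left(12 + 6 r^{2}\right)}$ ($P{\left(o,r \right)} = -8 + \frac{\left(-1\right) \frac{1}{12 + 6 r r}}{o} = -8 + \frac{\left(-1\right) \frac{1}{12 + 6 r^{2}}}{o} = -8 - \frac{1}{o \left(12 + 6 r^{2}\right)}$)
$\left(P{\left(9,C \right)} - 61\right) 35 = \left(\frac{-1 - 432 \left(2 + \left(\frac{5}{2}\right)^{2}\right)}{6 \cdot 9 \left(2 + \left(\frac{5}{2}\right)^{2}\right)} - 61\right) 35 = \left(\frac{1}{6} \cdot \frac{1}{9} \frac{1}{2 + \frac{25}{4}} \left(-1 - 432 \left(2 + \frac{25}{4}\right)\right) - 61\right) 35 = \left(\frac{1}{6} \cdot \frac{1}{9} \frac{1}{\frac{33}{4}} \left(-1 - 432 \cdot \frac{33}{4}\right) - 61\right) 35 = \left(\frac{1}{6} \cdot \frac{1}{9} \cdot \frac{4}{33} \left(-1 - 3564\right) - 61\right) 35 = \left(\frac{1}{6} \cdot \frac{1}{9} \cdot \frac{4}{33} \left(-3565\right) - 61\right) 35 = \left(- \frac{7130}{891} - 61\right) 35 = \left(- \frac{61481}{891}\right) 35 = - \frac{2151835}{891}$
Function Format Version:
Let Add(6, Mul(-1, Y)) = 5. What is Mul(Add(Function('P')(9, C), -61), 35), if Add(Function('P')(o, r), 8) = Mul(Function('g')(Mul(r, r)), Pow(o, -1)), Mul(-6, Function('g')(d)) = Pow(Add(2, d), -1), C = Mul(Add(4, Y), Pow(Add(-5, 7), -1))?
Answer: Rational(-2151835, 891) ≈ -2415.1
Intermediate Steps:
Y = 1 (Y = Add(6, Mul(-1, 5)) = Add(6, -5) = 1)
C = Rational(5, 2) (C = Mul(Add(4, 1), Pow(Add(-5, 7), -1)) = Mul(5, Pow(2, -1)) = Mul(5, Rational(1, 2)) = Rational(5, 2) ≈ 2.5000)
Function('g')(d) = Mul(Rational(-1, 6), Pow(Add(2, d), -1))
Function('P')(o, r) = Add(-8, Mul(-1, Pow(o, -1), Pow(Add(12, Mul(6, Pow(r, 2))), -1))) (Function('P')(o, r) = Add(-8, Mul(Mul(-1, Pow(Add(12, Mul(6, Mul(r, r))), -1)), Pow(o, -1))) = Add(-8, Mul(Mul(-1, Pow(Add(12, Mul(6, Pow(r, 2))), -1)), Pow(o, -1))) = Add(-8, Mul(-1, Pow(o, -1), Pow(Add(12, Mul(6, Pow(r, 2))), -1))))
Mul(Add(Function('P')(9, C), -61), 35) = Mul(Add(Mul(Rational(1, 6), Pow(9, -1), Pow(Add(2, Pow(Rational(5, 2), 2)), -1), Add(-1, Mul(-48, 9, Add(2, Pow(Rational(5, 2), 2))))), -61), 35) = Mul(Add(Mul(Rational(1, 6), Rational(1, 9), Pow(Add(2, Rational(25, 4)), -1), Add(-1, Mul(-48, 9, Add(2, Rational(25, 4))))), -61), 35) = Mul(Add(Mul(Rational(1, 6), Rational(1, 9), Pow(Rational(33, 4), -1), Add(-1, Mul(-48, 9, Rational(33, 4)))), -61), 35) = Mul(Add(Mul(Rational(1, 6), Rational(1, 9), Rational(4, 33), Add(-1, -3564)), -61), 35) = Mul(Add(Mul(Rational(1, 6), Rational(1, 9), Rational(4, 33), -3565), -61), 35) = Mul(Add(Rational(-7130, 891), -61), 35) = Mul(Rational(-61481, 891), 35) = Rational(-2151835, 891)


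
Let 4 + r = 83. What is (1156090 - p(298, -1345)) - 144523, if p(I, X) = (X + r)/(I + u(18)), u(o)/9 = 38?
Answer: 323702073/320 ≈ 1.0116e+6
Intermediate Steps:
r = 79 (r = -4 + 83 = 79)
u(o) = 342 (u(o) = 9*38 = 342)
p(I, X) = (79 + X)/(342 + I) (p(I, X) = (X + 79)/(I + 342) = (79 + X)/(342 + I))
(1156090 - p(298, -1345)) - 144523 = (1156090 - (79 - 1345)/(342 + 298)) - 144523 = (1156090 - (-1266)/640) - 144523 = (1156090 - 1*(-633/320)) - 144523 = (1156090 + 633/320) - 144523 = 369949433/320 - 144523 = 323702073/320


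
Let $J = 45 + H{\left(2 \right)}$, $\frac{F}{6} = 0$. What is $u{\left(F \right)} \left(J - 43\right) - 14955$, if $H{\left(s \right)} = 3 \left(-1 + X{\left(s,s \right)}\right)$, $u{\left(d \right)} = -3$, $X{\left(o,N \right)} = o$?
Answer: $-14970$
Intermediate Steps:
$F = 0$ ($F = 6 \cdot 0 = 0$)
$H{\left(s \right)} = -3 + 3 s$ ($H{\left(s \right)} = 3 \left(-1 + s\right) = -3 + 3 s$)
$J = 48$ ($J = 45 + \left(-3 + 3 \cdot 2\right) = 45 + \left(-3 + 6\right) = 45 + 3 = 48$)
$u{\left(F \right)} \left(J - 43\right) - 14955 = - 3 \left(48 - 43\right) - 14955 = \left(-3\right) 5 - 14955 = -15 - 14955 = -14970$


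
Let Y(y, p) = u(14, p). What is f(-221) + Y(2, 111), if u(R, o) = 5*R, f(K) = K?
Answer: -151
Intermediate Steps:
Y(y, p) = 70 (Y(y, p) = 5*14 = 70)
f(-221) + Y(2, 111) = -221 + 70 = -151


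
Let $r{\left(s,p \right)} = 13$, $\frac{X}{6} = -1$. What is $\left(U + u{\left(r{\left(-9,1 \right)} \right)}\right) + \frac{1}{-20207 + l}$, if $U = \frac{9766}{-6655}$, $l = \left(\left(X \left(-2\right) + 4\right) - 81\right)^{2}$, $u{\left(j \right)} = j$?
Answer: $\frac{1226595863}{106360210} \approx 11.532$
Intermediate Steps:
$X = -6$ ($X = 6 \left(-1\right) = -6$)
$l = 4225$ ($l = \left(\left(\left(-6\right) \left(-2\right) + 4\right) - 81\right)^{2} = \left(\left(12 + 4\right) - 81\right)^{2} = \left(16 - 81\right)^{2} = \left(-65\right)^{2} = 4225$)
$U = - \frac{9766}{6655}$ ($U = 9766 \left(- \frac{1}{6655}\right) = - \frac{9766}{6655} \approx -1.4675$)
$\left(U + u{\left(r{\left(-9,1 \right)} \right)}\right) + \frac{1}{-20207 + l} = \left(- \frac{9766}{6655} + 13\right) + \frac{1}{-20207 + 4225} = \frac{76749}{6655} + \frac{1}{-15982} = \frac{76749}{6655} - \frac{1}{15982} = \frac{1226595863}{106360210}$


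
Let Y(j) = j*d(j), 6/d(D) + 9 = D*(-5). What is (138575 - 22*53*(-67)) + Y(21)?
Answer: 4117222/19 ≈ 2.1670e+5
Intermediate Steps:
d(D) = 6/(-9 - 5*D) (d(D) = 6/(-9 + D*(-5)) = 6/(-9 - 5*D))
Y(j) = -6*j/(9 + 5*j) (Y(j) = j*(-6/(9 + 5*j)) = -6*j/(9 + 5*j))
(138575 - 22*53*(-67)) + Y(21) = (138575 - 22*53*(-67)) - 6*21/(9 + 5*21) = (138575 - 1166*(-67)) - 6*21/(9 + 105) = (138575 + 78122) - 6*21/114 = 216697 - 6*21*1/114 = 216697 - 21/19 = 4117222/19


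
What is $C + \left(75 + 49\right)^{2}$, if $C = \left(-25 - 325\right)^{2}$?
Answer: $137876$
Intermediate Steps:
$C = 122500$ ($C = \left(-350\right)^{2} = 122500$)
$C + \left(75 + 49\right)^{2} = 122500 + \left(75 + 49\right)^{2} = 122500 + 124^{2} = 122500 + 15376 = 137876$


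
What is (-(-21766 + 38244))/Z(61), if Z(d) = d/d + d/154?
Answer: -2537612/215 ≈ -11803.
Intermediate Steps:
Z(d) = 1 + d/154 (Z(d) = 1 + d*(1/154) = 1 + d/154)
(-(-21766 + 38244))/Z(61) = (-(-21766 + 38244))/(1 + (1/154)*61) = (-1*16478)/(1 + 61/154) = -16478/215/154 = -16478*154/215 = -2537612/215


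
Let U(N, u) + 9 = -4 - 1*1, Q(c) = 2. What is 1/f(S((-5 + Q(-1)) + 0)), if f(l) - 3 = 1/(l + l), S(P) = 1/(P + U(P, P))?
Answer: -2/11 ≈ -0.18182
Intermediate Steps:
U(N, u) = -14 (U(N, u) = -9 + (-4 - 1*1) = -9 + (-4 - 1) = -9 - 5 = -14)
S(P) = 1/(-14 + P) (S(P) = 1/(P - 14) = 1/(-14 + P))
f(l) = 3 + 1/(2*l) (f(l) = 3 + 1/(l + l) = 3 + 1/(2*l))
1/f(S((-5 + Q(-1)) + 0)) = 1/(3 + 1/(2*(1/(-14 + ((-5 + 2) + 0))))) = 1/(3 + 1/(2*(1/(-14 + (-3 + 0))))) = 1/(3 + 1/(2*(1/(-14 - 3)))) = 1/(3 + 1/(2*(1/(-17)))) = 1/(3 + 1/(2*(-1/17))) = 1/(3 + (1/2)*(-17)) = 1/(3 - 17/2) = 1/(-11/2) = -2/11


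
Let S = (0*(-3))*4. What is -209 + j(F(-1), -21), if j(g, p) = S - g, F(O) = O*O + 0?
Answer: -210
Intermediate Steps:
F(O) = O² (F(O) = O² + 0 = O²)
S = 0 (S = 0*4 = 0)
j(g, p) = -g (j(g, p) = 0 - g = -g)
-209 + j(F(-1), -21) = -209 - 1*(-1)² = -209 - 1*1 = -209 - 1 = -210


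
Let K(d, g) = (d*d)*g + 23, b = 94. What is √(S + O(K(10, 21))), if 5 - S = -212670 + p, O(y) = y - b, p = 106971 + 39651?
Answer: √68082 ≈ 260.93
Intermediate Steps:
p = 146622
K(d, g) = 23 + g*d² (K(d, g) = d²*g + 23 = g*d² + 23 = 23 + g*d²)
O(y) = -94 + y (O(y) = y - 1*94 = y - 94 = -94 + y)
S = 66053 (S = 5 - (-212670 + 146622) = 5 - 1*(-66048) = 5 + 66048 = 66053)
√(S + O(K(10, 21))) = √(66053 + (-94 + (23 + 21*10²))) = √(66053 + (-94 + (23 + 21*100))) = √(66053 + (-94 + (23 + 2100))) = √(66053 + (-94 + 2123)) = √(66053 + 2029) = √68082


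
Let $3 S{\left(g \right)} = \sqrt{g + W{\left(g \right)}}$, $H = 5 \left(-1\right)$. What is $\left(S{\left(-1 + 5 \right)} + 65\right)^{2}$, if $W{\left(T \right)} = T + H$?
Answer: $\frac{\left(195 + \sqrt{3}\right)^{2}}{9} \approx 4300.4$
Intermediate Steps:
$H = -5$
$W{\left(T \right)} = -5 + T$ ($W{\left(T \right)} = T - 5 = -5 + T$)
$S{\left(g \right)} = \frac{\sqrt{-5 + 2 g}}{3}$ ($S{\left(g \right)} = \frac{\sqrt{g + \left(-5 + g\right)}}{3} = \frac{\sqrt{-5 + 2 g}}{3}$)
$\left(S{\left(-1 + 5 \right)} + 65\right)^{2} = \left(\frac{\sqrt{-5 + 2 \left(-1 + 5\right)}}{3} + 65\right)^{2} = \left(\frac{\sqrt{-5 + 2 \cdot 4}}{3} + 65\right)^{2} = \left(\frac{\sqrt{-5 + 8}}{3} + 65\right)^{2} = \left(\frac{\sqrt{3}}{3} + 65\right)^{2} = \left(65 + \frac{\sqrt{3}}{3}\right)^{2}$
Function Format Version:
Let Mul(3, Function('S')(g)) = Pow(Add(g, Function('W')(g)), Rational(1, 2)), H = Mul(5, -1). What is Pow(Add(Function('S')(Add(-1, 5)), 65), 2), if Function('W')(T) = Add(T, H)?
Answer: Mul(Rational(1, 9), Pow(Add(195, Pow(3, Rational(1, 2))), 2)) ≈ 4300.4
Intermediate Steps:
H = -5
Function('W')(T) = Add(-5, T) (Function('W')(T) = Add(T, -5) = Add(-5, T))
Function('S')(g) = Mul(Rational(1, 3), Pow(Add(-5, Mul(2, g)), Rational(1, 2))) (Function('S')(g) = Mul(Rational(1, 3), Pow(Add(g, Add(-5, g)), Rational(1, 2))) = Mul(Rational(1, 3), Pow(Add(-5, Mul(2, g)), Rational(1, 2))))
Pow(Add(Function('S')(Add(-1, 5)), 65), 2) = Pow(Add(Mul(Rational(1, 3), Pow(Add(-5, Mul(2, Add(-1, 5))), Rational(1, 2))), 65), 2) = Pow(Add(Mul(Rational(1, 3), Pow(Add(-5, Mul(2, 4)), Rational(1, 2))), 65), 2) = Pow(Add(Mul(Rational(1, 3), Pow(Add(-5, 8), Rational(1, 2))), 65), 2) = Pow(Add(Mul(Rational(1, 3), Pow(3, Rational(1, 2))), 65), 2) = Pow(Add(65, Mul(Rational(1, 3), Pow(3, Rational(1, 2)))), 2)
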